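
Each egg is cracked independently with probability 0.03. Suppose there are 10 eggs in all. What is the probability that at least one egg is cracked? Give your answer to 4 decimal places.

0.2626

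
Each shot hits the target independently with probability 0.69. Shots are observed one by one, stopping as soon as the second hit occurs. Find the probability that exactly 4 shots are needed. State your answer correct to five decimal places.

Y = trial on which the second success occurs; negative binomial, r=2, p=0.69.
P(Y=4) = C(3,1) · p^2 · (1−p)^2
= 3 · 0.4761 · 0.0961 = 0.1372596

0.13726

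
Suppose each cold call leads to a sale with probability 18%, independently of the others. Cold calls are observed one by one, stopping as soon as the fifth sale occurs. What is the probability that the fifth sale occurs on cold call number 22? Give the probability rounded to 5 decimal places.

Y = trial on which the fifth success occurs; negative binomial, r=5, p=0.18.
P(Y=22) = C(21,4) · p^5 · (1−p)^17
= 5985 · 0.00018896 · 0.034264 = 0.0387491

0.03875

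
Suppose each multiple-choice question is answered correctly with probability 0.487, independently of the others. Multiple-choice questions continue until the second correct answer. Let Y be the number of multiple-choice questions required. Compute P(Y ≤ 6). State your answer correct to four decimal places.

Finishing within 6 multiple-choice questions ⇔ at least 2 successes in the first 6. With X ~ Binomial(6, 0.487), P(Y ≤ 6) = 1 − P(X ≤ 1).
  k=0: C(6,0)·0.487^0·0.513^6 = 0.018227
  k=1: C(6,1)·0.487^1·0.513^5 = 0.103817
1 − 0.122043 = 0.877957

0.8780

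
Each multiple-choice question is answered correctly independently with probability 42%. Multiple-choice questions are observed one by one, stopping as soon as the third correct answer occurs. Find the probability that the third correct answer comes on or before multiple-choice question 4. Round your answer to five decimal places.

Finishing within 4 multiple-choice questions ⇔ at least 3 successes in the first 4. With X ~ Binomial(4, 0.42), P(Y ≤ 4) = 1 − P(X ≤ 2).
  k=0: C(4,0)·0.42^0·0.58^4 = 0.1131650
  k=1: C(4,1)·0.42^1·0.58^3 = 0.3277882
  k=2: C(4,2)·0.42^2·0.58^2 = 0.3560458
1 − 0.7969989 = 0.2030011

0.20300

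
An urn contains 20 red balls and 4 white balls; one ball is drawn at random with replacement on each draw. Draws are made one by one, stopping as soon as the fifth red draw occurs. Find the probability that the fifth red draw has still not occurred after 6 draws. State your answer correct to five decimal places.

0.26322

Needing more than 6 draws ⇔ fewer than 5 successes in the first 6. With X ~ Binomial(6, 0.833333), P(Y > 6) = P(X ≤ 4).
  k=0: C(6,0)·0.833333^0·0.166667^6 = 0.0000214
  k=1: C(6,1)·0.833333^1·0.166667^5 = 0.0006430
  k=2: C(6,2)·0.833333^2·0.166667^4 = 0.0080376
  k=3: C(6,3)·0.833333^3·0.166667^3 = 0.0535837
  k=4: C(6,4)·0.833333^4·0.166667^2 = 0.2009388
P(X ≤ 4) = 0.2632245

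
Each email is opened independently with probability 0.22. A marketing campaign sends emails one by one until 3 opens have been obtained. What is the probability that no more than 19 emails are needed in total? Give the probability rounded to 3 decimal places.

0.822

Finishing within 19 emails ⇔ at least 3 successes in the first 19. With X ~ Binomial(19, 0.22), P(Y ≤ 19) = 1 − P(X ≤ 2).
  k=0: C(19,0)·0.22^0·0.78^19 = 0.00891
  k=1: C(19,1)·0.22^1·0.78^18 = 0.04774
  k=2: C(19,2)·0.22^2·0.78^17 = 0.12119
1 − 0.17783 = 0.82217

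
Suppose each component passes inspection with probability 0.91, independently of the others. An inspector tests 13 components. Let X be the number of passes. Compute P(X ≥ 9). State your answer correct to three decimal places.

X ~ Binomial(13, 0.91); P(X ≥ 9) = Σ C(13,k) p^k (1−p)^(13−k) over k:
  k=9: C(13,9)·0.91^9·0.09^4 = 0.02007
  k=10: C(13,10)·0.91^10·0.09^3 = 0.08119
  k=11: C(13,11)·0.91^11·0.09^2 = 0.22389
  k=12: C(13,12)·0.91^12·0.09^1 = 0.37730
  k=13: C(13,13)·0.91^13·0.09^0 = 0.29345
Total = 0.99590

0.996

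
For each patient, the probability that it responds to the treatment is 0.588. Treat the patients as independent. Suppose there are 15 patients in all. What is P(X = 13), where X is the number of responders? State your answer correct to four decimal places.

X ~ Binomial(n=15, p=0.588).
P(X=13) = C(15,13) · p^13 · (1−p)^2
= 105 · 0.0010044 · 0.16974 = 0.017901

0.0179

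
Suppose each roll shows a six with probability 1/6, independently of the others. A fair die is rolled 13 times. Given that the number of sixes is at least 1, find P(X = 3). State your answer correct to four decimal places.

0.2359

X ~ Binomial(13, 0.166667). Want P(X=3 | X≥1) = P(X=3) / P(X≥1).
P(X=3) = C(13,3)·0.166667^3·0.833333^10 = 0.213845
P(X≥1) = 1 − 0.093464 = 0.906536
Ratio = 0.213845 / 0.906536 = 0.235893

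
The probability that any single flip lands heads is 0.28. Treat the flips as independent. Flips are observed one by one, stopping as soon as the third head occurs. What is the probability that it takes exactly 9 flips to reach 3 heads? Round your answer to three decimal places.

0.086

Y = trial on which the third success occurs; negative binomial, r=3, p=0.28.
P(Y=9) = C(8,2) · p^3 · (1−p)^6
= 28 · 0.021952 · 0.13931 = 0.08563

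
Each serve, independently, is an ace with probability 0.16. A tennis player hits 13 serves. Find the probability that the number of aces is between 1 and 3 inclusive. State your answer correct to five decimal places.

0.75495

X ~ Binomial(13, 0.16); P(1 ≤ X ≤ 3) = Σ C(13,k) p^k (1−p)^(13−k) over k:
  k=1: C(13,1)·0.16^1·0.84^12 = 0.2566934
  k=2: C(13,2)·0.16^2·0.84^11 = 0.2933639
  k=3: C(13,3)·0.16^3·0.84^10 = 0.2048891
Total = 0.7549465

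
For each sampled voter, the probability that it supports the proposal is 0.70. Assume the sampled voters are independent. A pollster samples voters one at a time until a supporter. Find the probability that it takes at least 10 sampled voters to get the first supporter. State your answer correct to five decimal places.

0.00002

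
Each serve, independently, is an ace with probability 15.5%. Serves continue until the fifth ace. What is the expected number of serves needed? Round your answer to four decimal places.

32.2581

Y = total serves until the fifth success; negative binomial with r=5, p=0.155.
E[Y] = r / p = 5 / 0.155 = 32.258065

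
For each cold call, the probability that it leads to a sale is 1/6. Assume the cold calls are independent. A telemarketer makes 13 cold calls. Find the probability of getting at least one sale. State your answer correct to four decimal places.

P(at least one) = 1 − P(none) = 1 − (1 − 0.166667)^13
= 1 − 0.093464 = 0.906536

0.9065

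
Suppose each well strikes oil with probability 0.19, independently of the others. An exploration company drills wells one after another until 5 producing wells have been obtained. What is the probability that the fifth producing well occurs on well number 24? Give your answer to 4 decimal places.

Y = trial on which the fifth success occurs; negative binomial, r=5, p=0.19.
P(Y=24) = C(23,4) · p^5 · (1−p)^19
= 8855 · 0.00024761 · 0.018248 = 0.040010

0.0400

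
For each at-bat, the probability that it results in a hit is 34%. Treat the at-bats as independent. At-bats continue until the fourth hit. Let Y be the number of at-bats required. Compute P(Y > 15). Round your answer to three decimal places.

Needing more than 15 at-bats ⇔ fewer than 4 successes in the first 15. With X ~ Binomial(15, 0.34), P(Y > 15) = P(X ≤ 3).
  k=0: C(15,0)·0.34^0·0.66^15 = 0.00196
  k=1: C(15,1)·0.34^1·0.66^14 = 0.01518
  k=2: C(15,2)·0.34^2·0.66^13 = 0.05473
  k=3: C(15,3)·0.34^3·0.66^12 = 0.12217
P(X ≤ 3) = 0.19404

0.194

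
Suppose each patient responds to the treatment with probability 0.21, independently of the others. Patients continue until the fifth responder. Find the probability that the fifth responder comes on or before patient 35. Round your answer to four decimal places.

0.8859

Finishing within 35 patients ⇔ at least 5 successes in the first 35. With X ~ Binomial(35, 0.21), P(Y ≤ 35) = 1 − P(X ≤ 4).
  k=0: C(35,0)·0.21^0·0.79^35 = 0.000261
  k=1: C(35,1)·0.21^1·0.79^34 = 0.002430
  k=2: C(35,2)·0.21^2·0.79^33 = 0.010981
  k=3: C(35,3)·0.21^3·0.79^32 = 0.032110
  k=4: C(35,4)·0.21^4·0.79^31 = 0.068284
1 − 0.114066 = 0.885934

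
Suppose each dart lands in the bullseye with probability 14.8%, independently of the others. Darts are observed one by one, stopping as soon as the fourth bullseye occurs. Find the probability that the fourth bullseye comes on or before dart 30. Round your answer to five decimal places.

Finishing within 30 darts ⇔ at least 4 successes in the first 30. With X ~ Binomial(30, 0.148), P(Y ≤ 30) = 1 − P(X ≤ 3).
  k=0: C(30,0)·0.148^0·0.852^30 = 0.0081882
  k=1: C(30,1)·0.148^1·0.852^29 = 0.0426708
  k=2: C(30,2)·0.148^2·0.852^28 = 0.1074784
  k=3: C(30,3)·0.148^3·0.852^27 = 0.1742530
1 − 0.3325905 = 0.6674095

0.66741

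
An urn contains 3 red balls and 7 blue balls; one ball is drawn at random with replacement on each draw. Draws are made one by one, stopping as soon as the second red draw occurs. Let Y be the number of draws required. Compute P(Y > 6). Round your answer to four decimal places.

Needing more than 6 draws ⇔ fewer than 2 successes in the first 6. With X ~ Binomial(6, 0.30), P(Y > 6) = P(X ≤ 1).
  k=0: C(6,0)·0.30^0·0.70^6 = 0.117649
  k=1: C(6,1)·0.30^1·0.70^5 = 0.302526
P(X ≤ 1) = 0.420175

0.4202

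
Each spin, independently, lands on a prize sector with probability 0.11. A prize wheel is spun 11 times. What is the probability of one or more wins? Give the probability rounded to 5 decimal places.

P(at least one) = 1 − P(none) = 1 − (1 − 0.11)^11
= 1 − 0.2775173 = 0.7224827

0.72248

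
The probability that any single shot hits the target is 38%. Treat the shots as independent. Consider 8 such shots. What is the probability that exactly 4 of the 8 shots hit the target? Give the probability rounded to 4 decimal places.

0.2157

X ~ Binomial(n=8, p=0.38).
P(X=4) = C(8,4) · p^4 · (1−p)^4
= 70 · 0.020851 · 0.14776 = 0.215675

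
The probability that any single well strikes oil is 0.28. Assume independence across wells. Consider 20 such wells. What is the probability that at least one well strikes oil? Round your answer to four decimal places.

0.9986

P(at least one) = 1 − P(none) = 1 − (1 − 0.28)^20
= 1 − 0.001402 = 0.998598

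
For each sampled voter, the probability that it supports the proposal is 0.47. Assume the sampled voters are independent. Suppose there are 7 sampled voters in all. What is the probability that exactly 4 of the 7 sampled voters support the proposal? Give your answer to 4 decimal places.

0.2543

X ~ Binomial(n=7, p=0.47).
P(X=4) = C(7,4) · p^4 · (1−p)^3
= 35 · 0.048797 · 0.14888 = 0.254265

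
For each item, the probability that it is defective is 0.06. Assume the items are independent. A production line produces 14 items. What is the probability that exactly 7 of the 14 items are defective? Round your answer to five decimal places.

X ~ Binomial(n=14, p=0.06).
P(X=7) = C(14,7) · p^7 · (1−p)^7
= 3432 · 2.7994e-09 · 0.64848 = 0.0000062

0.00001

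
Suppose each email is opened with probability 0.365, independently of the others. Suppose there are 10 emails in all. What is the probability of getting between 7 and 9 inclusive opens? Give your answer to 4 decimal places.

0.0330

X ~ Binomial(10, 0.365); P(7 ≤ X ≤ 9) = Σ C(10,k) p^k (1−p)^(10−k) over k:
  k=7: C(10,7)·0.365^7·0.635^3 = 0.026519
  k=8: C(10,8)·0.365^8·0.635^2 = 0.005716
  k=9: C(10,9)·0.365^9·0.635^1 = 0.000730
Total = 0.032965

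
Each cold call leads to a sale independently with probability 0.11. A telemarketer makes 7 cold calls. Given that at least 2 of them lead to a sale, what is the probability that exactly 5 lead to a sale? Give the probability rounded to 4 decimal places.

X ~ Binomial(7, 0.11). Want P(X=5 | X≥2) = P(X=5) / P(X≥2).
P(X=5) = C(7,5)·0.11^5·0.89^2 = 0.000268
P(X≥2) = 1 − 0.442313 − 0.382676 = 0.175011
Ratio = 0.000268 / 0.175011 = 0.001531

0.0015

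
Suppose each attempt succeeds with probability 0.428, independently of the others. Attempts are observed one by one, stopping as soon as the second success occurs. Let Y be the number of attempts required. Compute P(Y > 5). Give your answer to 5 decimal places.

0.29032

Needing more than 5 attempts ⇔ fewer than 2 successes in the first 5. With X ~ Binomial(5, 0.428), P(Y > 5) = P(X ≤ 1).
  k=0: C(5,0)·0.428^0·0.572^5 = 0.0612322
  k=1: C(5,1)·0.428^1·0.572^4 = 0.2290857
P(X ≤ 1) = 0.2903179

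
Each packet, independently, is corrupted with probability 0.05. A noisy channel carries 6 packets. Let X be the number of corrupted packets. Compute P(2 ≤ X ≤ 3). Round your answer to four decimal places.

0.0327

X ~ Binomial(6, 0.05); P(2 ≤ X ≤ 3) = Σ C(6,k) p^k (1−p)^(6−k) over k:
  k=2: C(6,2)·0.05^2·0.95^4 = 0.030544
  k=3: C(6,3)·0.05^3·0.95^3 = 0.002143
Total = 0.032687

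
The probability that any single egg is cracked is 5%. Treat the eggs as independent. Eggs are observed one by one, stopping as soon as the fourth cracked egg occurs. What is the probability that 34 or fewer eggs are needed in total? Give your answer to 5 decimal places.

0.08813

Finishing within 34 eggs ⇔ at least 4 successes in the first 34. With X ~ Binomial(34, 0.05), P(Y ≤ 34) = 1 − P(X ≤ 3).
  k=0: C(34,0)·0.05^0·0.95^34 = 0.1748246
  k=1: C(34,1)·0.05^1·0.95^33 = 0.3128440
  k=2: C(34,2)·0.05^2·0.95^32 = 0.2716804
  k=3: C(34,3)·0.05^3·0.95^31 = 0.1525223
1 − 0.9118713 = 0.0881287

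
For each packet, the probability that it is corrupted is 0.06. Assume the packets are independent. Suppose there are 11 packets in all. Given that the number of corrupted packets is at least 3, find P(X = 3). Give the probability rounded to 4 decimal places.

X ~ Binomial(11, 0.06). Want P(X=3 | X≥3) = P(X=3) / P(X≥3).
P(X=3) = C(11,3)·0.06^3·0.94^8 = 0.021725
P(X≥3) = 1 − 0.506298 − 0.355486 − 0.113453 = 0.024763
Ratio = 0.021725 / 0.024763 = 0.877324

0.8773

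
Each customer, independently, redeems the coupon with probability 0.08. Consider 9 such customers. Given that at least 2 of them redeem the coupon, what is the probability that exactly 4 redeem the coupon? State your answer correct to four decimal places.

0.0215

X ~ Binomial(9, 0.08). Want P(X=4 | X≥2) = P(X=4) / P(X≥2).
P(X=4) = C(9,4)·0.08^4·0.92^5 = 0.003401
P(X≥2) = 1 − 0.472161 − 0.369518 = 0.158321
Ratio = 0.003401 / 0.158321 = 0.021485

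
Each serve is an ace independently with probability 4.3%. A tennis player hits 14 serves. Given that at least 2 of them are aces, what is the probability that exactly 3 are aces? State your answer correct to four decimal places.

0.1493

X ~ Binomial(14, 0.043). Want P(X=3 | X≥2) = P(X=3) / P(X≥2).
P(X=3) = C(14,3)·0.043^3·0.957^11 = 0.017846
P(X≥2) = 1 − 0.540464 − 0.339979 = 0.119557
Ratio = 0.017846 / 0.119557 = 0.149267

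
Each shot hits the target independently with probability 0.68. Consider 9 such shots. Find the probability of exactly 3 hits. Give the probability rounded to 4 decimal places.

X ~ Binomial(n=9, p=0.68).
P(X=3) = C(9,3) · p^3 · (1−p)^6
= 84 · 0.31443 · 0.0010737 = 0.028360

0.0284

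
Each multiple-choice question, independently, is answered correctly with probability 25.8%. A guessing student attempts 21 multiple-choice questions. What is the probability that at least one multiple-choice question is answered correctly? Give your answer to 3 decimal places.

P(at least one) = 1 − P(none) = 1 − (1 − 0.258)^21
= 1 − 0.00190 = 0.99810

0.998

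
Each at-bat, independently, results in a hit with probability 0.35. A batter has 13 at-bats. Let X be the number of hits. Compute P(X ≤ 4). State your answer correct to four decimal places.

0.5005

X ~ Binomial(13, 0.35); P(X ≤ 4) = Σ C(13,k) p^k (1−p)^(13−k) over k:
  k=0: C(13,0)·0.35^0·0.65^13 = 0.003697
  k=1: C(13,1)·0.35^1·0.65^12 = 0.025880
  k=2: C(13,2)·0.35^2·0.65^11 = 0.083614
  k=3: C(13,3)·0.35^3·0.65^10 = 0.165084
  k=4: C(13,4)·0.35^4·0.65^9 = 0.222228
Total = 0.500503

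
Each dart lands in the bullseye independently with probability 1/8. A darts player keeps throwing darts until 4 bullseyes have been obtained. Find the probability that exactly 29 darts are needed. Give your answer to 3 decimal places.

0.028

Y = trial on which the fourth success occurs; negative binomial, r=4, p=0.125.
P(Y=29) = C(28,3) · p^4 · (1−p)^25
= 3276 · 0.00024414 · 0.035498 = 0.02839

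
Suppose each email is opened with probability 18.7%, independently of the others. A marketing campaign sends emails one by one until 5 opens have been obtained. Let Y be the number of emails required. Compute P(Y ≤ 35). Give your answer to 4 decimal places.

0.8098

Finishing within 35 emails ⇔ at least 5 successes in the first 35. With X ~ Binomial(35, 0.187), P(Y ≤ 35) = 1 − P(X ≤ 4).
  k=0: C(35,0)·0.187^0·0.813^35 = 0.000713
  k=1: C(35,1)·0.187^1·0.813^34 = 0.005741
  k=2: C(35,2)·0.187^2·0.813^33 = 0.022449
  k=3: C(35,3)·0.187^3·0.813^32 = 0.056798
  k=4: C(35,4)·0.187^4·0.813^31 = 0.104514
1 − 0.190214 = 0.809786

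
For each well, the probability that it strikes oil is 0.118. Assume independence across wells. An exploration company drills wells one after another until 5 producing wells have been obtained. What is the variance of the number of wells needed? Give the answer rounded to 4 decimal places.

316.7193

Y = total wells until the fifth success; negative binomial with r=5, p=0.118.
Var(Y) = r(1−p)/p² = 5·0.882 / 0.118² = 316.719334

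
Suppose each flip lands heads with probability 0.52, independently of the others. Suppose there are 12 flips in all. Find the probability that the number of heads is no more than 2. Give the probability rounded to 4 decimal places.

0.0137

X ~ Binomial(12, 0.52); P(X ≤ 2) = Σ C(12,k) p^k (1−p)^(12−k) over k:
  k=0: C(12,0)·0.52^0·0.48^12 = 0.000150
  k=1: C(12,1)·0.52^1·0.48^11 = 0.001945
  k=2: C(12,2)·0.52^2·0.48^10 = 0.011587
Total = 0.013681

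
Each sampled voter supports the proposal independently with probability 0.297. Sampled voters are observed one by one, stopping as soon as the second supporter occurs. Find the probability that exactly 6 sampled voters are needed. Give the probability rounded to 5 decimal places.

0.10772

Y = trial on which the second success occurs; negative binomial, r=2, p=0.297.
P(Y=6) = C(5,1) · p^2 · (1−p)^4
= 5 · 0.088209 · 0.24424 = 0.1077219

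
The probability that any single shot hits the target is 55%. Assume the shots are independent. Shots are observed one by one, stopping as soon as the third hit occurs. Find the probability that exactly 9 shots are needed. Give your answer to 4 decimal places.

0.0387

Y = trial on which the third success occurs; negative binomial, r=3, p=0.55.
P(Y=9) = C(8,2) · p^3 · (1−p)^6
= 28 · 0.16637 · 0.0083038 = 0.038683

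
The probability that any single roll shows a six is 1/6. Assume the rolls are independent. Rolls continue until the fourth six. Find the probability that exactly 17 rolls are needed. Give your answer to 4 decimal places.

0.0404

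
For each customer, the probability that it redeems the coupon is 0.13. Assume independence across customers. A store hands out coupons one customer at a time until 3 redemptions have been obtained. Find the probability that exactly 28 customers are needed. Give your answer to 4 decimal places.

0.0237

Y = trial on which the third success occurs; negative binomial, r=3, p=0.13.
P(Y=28) = C(27,2) · p^3 · (1−p)^25
= 351 · 0.002197 · 0.03076 = 0.023720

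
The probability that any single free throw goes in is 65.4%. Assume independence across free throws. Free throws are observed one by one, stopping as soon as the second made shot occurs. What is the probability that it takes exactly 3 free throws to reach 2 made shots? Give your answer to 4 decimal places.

0.2960

Y = trial on which the second success occurs; negative binomial, r=2, p=0.654.
P(Y=3) = C(2,1) · p^2 · (1−p)^1
= 2 · 0.42772 · 0.346 = 0.295979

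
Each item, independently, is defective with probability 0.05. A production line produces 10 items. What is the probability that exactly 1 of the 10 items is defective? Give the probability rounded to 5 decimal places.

0.31512

X ~ Binomial(n=10, p=0.05).
P(X=1) = C(10,1) · p^1 · (1−p)^9
= 10 · 0.05 · 0.63025 = 0.3151247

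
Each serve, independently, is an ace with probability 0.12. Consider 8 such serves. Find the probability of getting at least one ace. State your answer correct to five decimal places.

P(at least one) = 1 − P(none) = 1 − (1 − 0.12)^8
= 1 − 0.3596345 = 0.6403655

0.64037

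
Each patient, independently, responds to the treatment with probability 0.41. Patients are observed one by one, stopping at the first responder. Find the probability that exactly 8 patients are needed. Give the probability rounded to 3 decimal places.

0.010

Geometric (trials to first success), p = 0.41.
P(Y = 8) = (1−p)^7 · p = 0.024887 · 0.41 = 0.01020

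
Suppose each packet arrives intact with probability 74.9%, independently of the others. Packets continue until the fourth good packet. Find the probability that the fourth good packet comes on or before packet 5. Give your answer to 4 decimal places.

0.6307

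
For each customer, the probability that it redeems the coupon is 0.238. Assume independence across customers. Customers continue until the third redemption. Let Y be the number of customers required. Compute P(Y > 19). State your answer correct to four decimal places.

Needing more than 19 customers ⇔ fewer than 3 successes in the first 19. With X ~ Binomial(19, 0.238), P(Y > 19) = P(X ≤ 2).
  k=0: C(19,0)·0.238^0·0.762^19 = 0.005717
  k=1: C(19,1)·0.238^1·0.762^18 = 0.033925
  k=2: C(19,2)·0.238^2·0.762^17 = 0.095364
P(X ≤ 2) = 0.135006

0.1350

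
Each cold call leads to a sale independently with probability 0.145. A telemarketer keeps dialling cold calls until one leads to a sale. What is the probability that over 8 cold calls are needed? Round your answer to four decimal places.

0.2856

Y = number of cold calls to the first success; geometric, p = 0.145.
P(Y > 8) = P(first 8 all fail) = (1−p)^8 = 0.285581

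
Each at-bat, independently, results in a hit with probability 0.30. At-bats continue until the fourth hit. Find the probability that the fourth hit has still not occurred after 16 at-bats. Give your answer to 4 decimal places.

0.2459

Needing more than 16 at-bats ⇔ fewer than 4 successes in the first 16. With X ~ Binomial(16, 0.30), P(Y > 16) = P(X ≤ 3).
  k=0: C(16,0)·0.30^0·0.70^16 = 0.003323
  k=1: C(16,1)·0.30^1·0.70^15 = 0.022788
  k=2: C(16,2)·0.30^2·0.70^14 = 0.073248
  k=3: C(16,3)·0.30^3·0.70^13 = 0.146496
P(X ≤ 3) = 0.245856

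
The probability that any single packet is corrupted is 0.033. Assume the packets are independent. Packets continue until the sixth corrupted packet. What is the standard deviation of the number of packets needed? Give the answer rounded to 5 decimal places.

72.99194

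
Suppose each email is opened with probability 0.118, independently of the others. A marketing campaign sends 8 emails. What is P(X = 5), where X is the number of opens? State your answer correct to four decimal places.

X ~ Binomial(n=8, p=0.118).
P(X=5) = C(8,5) · p^5 · (1−p)^3
= 56 · 2.2878e-05 · 0.68613 = 0.000879

0.0009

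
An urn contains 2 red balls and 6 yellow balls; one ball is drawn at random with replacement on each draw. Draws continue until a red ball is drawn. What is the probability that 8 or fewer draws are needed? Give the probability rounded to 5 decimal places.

0.89989

Y = number of draws to the first success; geometric, p = 0.25.
P(Y ≤ 8) = 1 − (1−p)^8 = 1 − 0.1001129 = 0.8998871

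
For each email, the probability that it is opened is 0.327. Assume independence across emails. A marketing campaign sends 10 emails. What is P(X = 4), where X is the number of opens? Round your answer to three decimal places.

X ~ Binomial(n=10, p=0.327).
P(X=4) = C(10,4) · p^4 · (1−p)^6
= 210 · 0.011434 · 0.092916 = 0.22310

0.223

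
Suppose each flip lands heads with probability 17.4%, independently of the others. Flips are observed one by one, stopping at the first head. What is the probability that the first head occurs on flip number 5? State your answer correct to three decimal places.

0.081

Geometric (trials to first success), p = 0.174.
P(Y = 5) = (1−p)^4 · p = 0.4655 · 0.174 = 0.08100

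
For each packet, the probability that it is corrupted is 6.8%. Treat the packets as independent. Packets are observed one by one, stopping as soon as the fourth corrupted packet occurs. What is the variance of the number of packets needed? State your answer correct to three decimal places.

806.228

Y = total packets until the fourth success; negative binomial with r=4, p=0.068.
Var(Y) = r(1−p)/p² = 4·0.932 / 0.068² = 806.22837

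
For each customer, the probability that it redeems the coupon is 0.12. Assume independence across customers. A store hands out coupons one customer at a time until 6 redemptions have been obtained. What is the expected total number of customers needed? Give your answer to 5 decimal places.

50.00000

Y = total customers until the sixth success; negative binomial with r=6, p=0.12.
E[Y] = r / p = 6 / 0.12 = 50.0000000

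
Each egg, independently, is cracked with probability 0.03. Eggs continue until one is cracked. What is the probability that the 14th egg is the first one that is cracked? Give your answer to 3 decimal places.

Geometric (trials to first success), p = 0.03.
P(Y = 14) = (1−p)^13 · p = 0.67303 · 0.03 = 0.02019

0.020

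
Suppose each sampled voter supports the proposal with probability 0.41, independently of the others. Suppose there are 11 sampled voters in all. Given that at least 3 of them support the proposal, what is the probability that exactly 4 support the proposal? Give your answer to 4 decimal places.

X ~ Binomial(11, 0.41). Want P(X=4 | X≥3) = P(X=4) / P(X≥3).
P(X=4) = C(11,4)·0.41^4·0.59^7 = 0.232067
P(X≥3) = 1 − 0.003016 − 0.023051 − 0.080094 = 0.893839
Ratio = 0.232067 / 0.893839 = 0.259629

0.2596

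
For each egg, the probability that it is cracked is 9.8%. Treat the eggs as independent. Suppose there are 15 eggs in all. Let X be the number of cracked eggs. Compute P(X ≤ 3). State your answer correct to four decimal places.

X ~ Binomial(15, 0.098); P(X ≤ 3) = Σ C(15,k) p^k (1−p)^(15−k) over k:
  k=0: C(15,0)·0.098^0·0.902^15 = 0.212862
  k=1: C(15,1)·0.098^1·0.902^14 = 0.346904
  k=2: C(15,2)·0.098^2·0.902^13 = 0.263831
  k=3: C(15,3)·0.098^3·0.902^12 = 0.124213
Total = 0.947810

0.9478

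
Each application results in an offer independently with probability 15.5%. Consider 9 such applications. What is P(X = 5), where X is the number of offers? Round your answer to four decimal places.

0.0057

X ~ Binomial(n=9, p=0.155).
P(X=5) = C(9,5) · p^5 · (1−p)^4
= 126 · 8.9466e-05 · 0.50983 = 0.005747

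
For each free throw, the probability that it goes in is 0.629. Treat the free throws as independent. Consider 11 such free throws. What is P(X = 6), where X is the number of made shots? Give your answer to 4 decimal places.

0.2011

X ~ Binomial(n=11, p=0.629).
P(X=6) = C(11,6) · p^6 · (1−p)^5
= 462 · 0.06193 · 0.0070286 = 0.201102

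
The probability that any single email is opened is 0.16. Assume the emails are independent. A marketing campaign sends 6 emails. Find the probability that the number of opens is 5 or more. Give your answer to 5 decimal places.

0.00055

X ~ Binomial(6, 0.16); P(X ≥ 5) = Σ C(6,k) p^k (1−p)^(6−k) over k:
  k=5: C(6,5)·0.16^5·0.84^1 = 0.0005285
  k=6: C(6,6)·0.16^6·0.84^0 = 0.0000168
Total = 0.0005453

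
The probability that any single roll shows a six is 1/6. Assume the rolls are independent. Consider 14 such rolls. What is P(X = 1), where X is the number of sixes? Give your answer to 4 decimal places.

X ~ Binomial(n=14, p=0.166667).
P(X=1) = C(14,1) · p^1 · (1−p)^13
= 14 · 0.16667 · 0.093464 = 0.218082

0.2181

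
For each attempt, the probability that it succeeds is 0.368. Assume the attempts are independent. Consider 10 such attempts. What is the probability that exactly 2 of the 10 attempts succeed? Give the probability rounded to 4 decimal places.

X ~ Binomial(n=10, p=0.368).
P(X=2) = C(10,2) · p^2 · (1−p)^8
= 45 · 0.13542 · 0.025453 = 0.155112

0.1551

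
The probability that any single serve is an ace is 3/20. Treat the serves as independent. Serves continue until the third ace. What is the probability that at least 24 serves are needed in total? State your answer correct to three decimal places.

0.308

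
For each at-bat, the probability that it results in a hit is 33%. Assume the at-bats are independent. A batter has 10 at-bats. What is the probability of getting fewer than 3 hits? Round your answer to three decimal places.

0.307

X ~ Binomial(10, 0.33); P(X ≤ 2) = Σ C(10,k) p^k (1−p)^(10−k) over k:
  k=0: C(10,0)·0.33^0·0.67^10 = 0.01823
  k=1: C(10,1)·0.33^1·0.67^9 = 0.08978
  k=2: C(10,2)·0.33^2·0.67^8 = 0.19899
Total = 0.30700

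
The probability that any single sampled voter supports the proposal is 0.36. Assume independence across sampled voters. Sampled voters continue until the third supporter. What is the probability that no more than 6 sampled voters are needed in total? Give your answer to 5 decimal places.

0.37320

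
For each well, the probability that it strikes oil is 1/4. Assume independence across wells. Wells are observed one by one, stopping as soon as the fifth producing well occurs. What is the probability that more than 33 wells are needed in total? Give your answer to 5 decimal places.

Needing more than 33 wells ⇔ fewer than 5 successes in the first 33. With X ~ Binomial(33, 0.25), P(Y > 33) = P(X ≤ 4).
  k=0: C(33,0)·0.25^0·0.75^33 = 0.0000753
  k=1: C(33,1)·0.25^1·0.75^32 = 0.0008287
  k=2: C(33,2)·0.25^2·0.75^31 = 0.0044199
  k=3: C(33,3)·0.25^3·0.75^30 = 0.0152241
  k=4: C(33,4)·0.25^4·0.75^29 = 0.0380603
P(X ≤ 4) = 0.0586084

0.05861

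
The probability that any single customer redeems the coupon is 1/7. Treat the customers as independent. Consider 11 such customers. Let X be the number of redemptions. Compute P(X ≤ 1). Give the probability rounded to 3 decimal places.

0.520

X ~ Binomial(11, 0.142857); P(X ≤ 1) = Σ C(11,k) p^k (1−p)^(11−k) over k:
  k=0: C(11,0)·0.142857^0·0.857143^11 = 0.18348
  k=1: C(11,1)·0.142857^1·0.857143^10 = 0.33638
Total = 0.51986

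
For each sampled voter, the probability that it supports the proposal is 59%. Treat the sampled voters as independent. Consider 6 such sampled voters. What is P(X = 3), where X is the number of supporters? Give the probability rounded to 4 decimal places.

0.2831

X ~ Binomial(n=6, p=0.59).
P(X=3) = C(6,3) · p^3 · (1−p)^3
= 20 · 0.20538 · 0.068921 = 0.283099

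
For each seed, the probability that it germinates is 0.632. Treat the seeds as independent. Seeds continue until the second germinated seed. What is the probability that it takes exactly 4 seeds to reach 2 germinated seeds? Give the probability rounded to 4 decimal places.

0.1623

Y = trial on which the second success occurs; negative binomial, r=2, p=0.632.
P(Y=4) = C(3,1) · p^2 · (1−p)^2
= 3 · 0.39942 · 0.13542 = 0.162275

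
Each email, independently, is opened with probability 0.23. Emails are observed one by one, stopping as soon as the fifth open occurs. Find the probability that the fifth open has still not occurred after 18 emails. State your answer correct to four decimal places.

0.5988

Needing more than 18 emails ⇔ fewer than 5 successes in the first 18. With X ~ Binomial(18, 0.23), P(Y > 18) = P(X ≤ 4).
  k=0: C(18,0)·0.23^0·0.77^18 = 0.009054
  k=1: C(18,1)·0.23^1·0.77^17 = 0.048679
  k=2: C(18,2)·0.23^2·0.77^16 = 0.123594
  k=3: C(18,3)·0.23^3·0.77^15 = 0.196895
  k=4: C(18,4)·0.23^4·0.77^14 = 0.220548
P(X ≤ 4) = 0.598770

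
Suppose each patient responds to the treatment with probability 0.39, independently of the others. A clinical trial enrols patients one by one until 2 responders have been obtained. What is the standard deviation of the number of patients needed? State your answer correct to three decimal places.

2.832

Y = total patients until the second success; negative binomial with r=2, p=0.39.
SD(Y) = √[r(1−p)/p²] = √(8.02104) = 2.83214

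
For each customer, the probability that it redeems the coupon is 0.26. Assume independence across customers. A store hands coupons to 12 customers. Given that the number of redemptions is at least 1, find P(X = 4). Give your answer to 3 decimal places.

X ~ Binomial(12, 0.26). Want P(X=4 | X≥1) = P(X=4) / P(X≥1).
P(X=4) = C(12,4)·0.26^4·0.74^8 = 0.20340
P(X≥1) = 1 − 0.02696 = 0.97304
Ratio = 0.20340 / 0.97304 = 0.20904

0.209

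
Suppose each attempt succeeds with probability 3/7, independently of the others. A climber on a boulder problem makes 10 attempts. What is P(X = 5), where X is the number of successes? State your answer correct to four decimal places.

0.2220

X ~ Binomial(n=10, p=0.428571).
P(X=5) = C(10,5) · p^5 · (1−p)^5
= 252 · 0.014458 · 0.060927 = 0.221986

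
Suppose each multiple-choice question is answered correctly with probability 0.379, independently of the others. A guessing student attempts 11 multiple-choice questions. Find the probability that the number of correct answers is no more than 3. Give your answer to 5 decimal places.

X ~ Binomial(11, 0.379); P(X ≤ 3) = Σ C(11,k) p^k (1−p)^(11−k) over k:
  k=0: C(11,0)·0.379^0·0.621^11 = 0.0052967
  k=1: C(11,1)·0.379^1·0.621^10 = 0.0355589
  k=2: C(11,2)·0.379^2·0.621^9 = 0.1085089
  k=3: C(11,3)·0.379^3·0.621^8 = 0.1986710
Total = 0.3480355

0.34804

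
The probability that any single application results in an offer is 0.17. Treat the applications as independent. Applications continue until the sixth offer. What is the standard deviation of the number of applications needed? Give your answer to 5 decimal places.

13.12701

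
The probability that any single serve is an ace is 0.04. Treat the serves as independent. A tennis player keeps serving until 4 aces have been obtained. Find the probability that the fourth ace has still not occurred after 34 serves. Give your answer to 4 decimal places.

Needing more than 34 serves ⇔ fewer than 4 successes in the first 34. With X ~ Binomial(34, 0.04), P(Y > 34) = P(X ≤ 3).
  k=0: C(34,0)·0.04^0·0.96^34 = 0.249587
  k=1: C(34,1)·0.04^1·0.96^33 = 0.353582
  k=2: C(34,2)·0.04^2·0.96^32 = 0.243087
  k=3: C(34,3)·0.04^3·0.96^31 = 0.108039
P(X ≤ 3) = 0.954295

0.9543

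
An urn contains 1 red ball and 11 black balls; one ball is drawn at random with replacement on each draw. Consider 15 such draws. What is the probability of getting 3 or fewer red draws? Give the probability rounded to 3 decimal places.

X ~ Binomial(15, 0.083333); P(X ≤ 3) = Σ C(15,k) p^k (1−p)^(15−k) over k:
  k=0: C(15,0)·0.083333^0·0.916667^15 = 0.27113
  k=1: C(15,1)·0.083333^1·0.916667^14 = 0.36972
  k=2: C(15,2)·0.083333^2·0.916667^13 = 0.23527
  k=3: C(15,3)·0.083333^3·0.916667^12 = 0.09268
Total = 0.96880

0.969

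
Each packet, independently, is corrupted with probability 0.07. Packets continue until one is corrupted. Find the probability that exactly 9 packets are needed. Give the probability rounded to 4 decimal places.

0.0392

Geometric (trials to first success), p = 0.07.
P(Y = 9) = (1−p)^8 · p = 0.55958 · 0.07 = 0.039171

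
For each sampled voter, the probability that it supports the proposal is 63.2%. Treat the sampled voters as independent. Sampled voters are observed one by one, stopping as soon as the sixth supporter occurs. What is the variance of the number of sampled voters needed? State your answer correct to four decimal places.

5.5280

Y = total sampled voters until the sixth success; negative binomial with r=6, p=0.632.
Var(Y) = r(1−p)/p² = 6·0.368 / 0.632² = 5.527960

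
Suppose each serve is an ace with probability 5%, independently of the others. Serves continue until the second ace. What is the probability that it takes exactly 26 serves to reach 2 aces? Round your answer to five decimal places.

0.01825

Y = trial on which the second success occurs; negative binomial, r=2, p=0.05.
P(Y=26) = C(25,1) · p^2 · (1−p)^24
= 25 · 0.0025 · 0.29199 = 0.0182493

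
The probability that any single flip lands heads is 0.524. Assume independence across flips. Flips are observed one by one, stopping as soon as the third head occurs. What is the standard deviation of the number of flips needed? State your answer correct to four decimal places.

Y = total flips until the third success; negative binomial with r=3, p=0.524.
SD(Y) = √[r(1−p)/p²] = √(5.200746) = 2.280514

2.2805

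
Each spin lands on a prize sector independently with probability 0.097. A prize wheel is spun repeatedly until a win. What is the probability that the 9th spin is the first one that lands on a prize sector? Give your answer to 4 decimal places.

Geometric (trials to first success), p = 0.097.
P(Y = 9) = (1−p)^8 · p = 0.44208 · 0.097 = 0.042882

0.0429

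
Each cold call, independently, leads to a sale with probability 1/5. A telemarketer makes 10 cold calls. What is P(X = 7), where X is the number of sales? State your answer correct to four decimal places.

0.0008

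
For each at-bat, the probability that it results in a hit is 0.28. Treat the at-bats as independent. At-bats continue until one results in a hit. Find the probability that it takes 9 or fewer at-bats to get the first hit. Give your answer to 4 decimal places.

Y = number of at-bats to the first success; geometric, p = 0.28.
P(Y ≤ 9) = 1 − (1−p)^9 = 1 − 0.051999 = 0.948001

0.9480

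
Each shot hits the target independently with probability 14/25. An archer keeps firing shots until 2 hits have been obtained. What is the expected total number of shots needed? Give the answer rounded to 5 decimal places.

Y = total shots until the second success; negative binomial with r=2, p=0.56.
E[Y] = r / p = 2 / 0.56 = 3.5714286

3.57143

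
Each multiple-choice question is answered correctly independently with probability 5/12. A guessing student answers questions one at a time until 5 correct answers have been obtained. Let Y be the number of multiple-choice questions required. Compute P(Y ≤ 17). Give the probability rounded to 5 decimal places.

0.90040

Finishing within 17 multiple-choice questions ⇔ at least 5 successes in the first 17. With X ~ Binomial(17, 0.416667), P(Y ≤ 17) = 1 − P(X ≤ 4).
  k=0: C(17,0)·0.416667^0·0.583333^17 = 0.0001049
  k=1: C(17,1)·0.416667^1·0.583333^16 = 0.0012732
  k=2: C(17,2)·0.416667^2·0.583333^15 = 0.0072756
  k=3: C(17,3)·0.416667^3·0.583333^14 = 0.0259843
  k=4: C(17,4)·0.416667^4·0.583333^13 = 0.0649606
1 − 0.0995986 = 0.9004014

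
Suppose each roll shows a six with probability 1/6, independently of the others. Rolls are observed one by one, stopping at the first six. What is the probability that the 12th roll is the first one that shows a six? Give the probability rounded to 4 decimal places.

Geometric (trials to first success), p = 0.166667.
P(Y = 12) = (1−p)^11 · p = 0.13459 · 0.166667 = 0.022431

0.0224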